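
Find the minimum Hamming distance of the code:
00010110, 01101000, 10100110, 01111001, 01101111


Comparing all pairs, minimum distance: 2
Can detect 1 errors, correct 0 errors

2


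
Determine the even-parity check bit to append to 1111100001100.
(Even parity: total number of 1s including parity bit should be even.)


Number of 1s in data: 7
Parity bit: 1

1


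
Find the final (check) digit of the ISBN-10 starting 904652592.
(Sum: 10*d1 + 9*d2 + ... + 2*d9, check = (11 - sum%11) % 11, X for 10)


Weighted sum: 255
255 mod 11 = 2

Check digit: 9


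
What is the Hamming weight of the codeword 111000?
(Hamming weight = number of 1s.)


Counting 1s in 111000

3


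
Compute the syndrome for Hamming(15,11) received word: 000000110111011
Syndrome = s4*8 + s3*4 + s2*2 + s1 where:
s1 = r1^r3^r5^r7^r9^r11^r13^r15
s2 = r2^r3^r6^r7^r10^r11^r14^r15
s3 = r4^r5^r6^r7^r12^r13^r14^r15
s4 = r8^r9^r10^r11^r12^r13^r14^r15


s1=1, s2=1, s3=0, s4=0

Syndrome = 3 (error at position 3)


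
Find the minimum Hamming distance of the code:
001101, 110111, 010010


Comparing all pairs, minimum distance: 3
Can detect 2 errors, correct 1 errors

3


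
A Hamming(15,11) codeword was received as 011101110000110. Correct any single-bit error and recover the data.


Syndrome = 15: error at position 15

Data: 10110000111 (corrected bit 15)


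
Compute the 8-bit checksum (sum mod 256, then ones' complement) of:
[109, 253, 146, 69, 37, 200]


Sum = 814 mod 256 = 46
Complement = 209

209


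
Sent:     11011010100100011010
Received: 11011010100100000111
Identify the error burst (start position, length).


XOR: 00000000000000011101

Burst at position 15, length 5


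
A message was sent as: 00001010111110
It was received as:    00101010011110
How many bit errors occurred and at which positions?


XOR: 00100000100000

2 error(s) at position(s): 2, 8


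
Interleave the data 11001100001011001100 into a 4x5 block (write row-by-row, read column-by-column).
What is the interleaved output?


Matrix:
  11001
  10000
  10110
  01100
Read columns: 11101001001100101000

11101001001100101000


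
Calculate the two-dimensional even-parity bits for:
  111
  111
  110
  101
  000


Row parities: 11000
Column parities: 011

Row P: 11000, Col P: 011, Corner: 0


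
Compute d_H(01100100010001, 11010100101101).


XOR: 10110000111100
Count of 1s: 7

7


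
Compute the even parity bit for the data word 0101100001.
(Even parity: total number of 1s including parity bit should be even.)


Number of 1s in data: 4
Parity bit: 0

0


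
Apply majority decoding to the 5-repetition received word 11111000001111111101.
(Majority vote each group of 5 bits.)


Groups: 11111, 00000, 11111, 11101
Majority votes: 1011

1011


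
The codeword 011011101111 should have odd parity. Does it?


Number of 1s: 9

Yes, parity is correct (9 ones)


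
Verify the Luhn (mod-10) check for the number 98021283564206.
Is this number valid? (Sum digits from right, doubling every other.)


Luhn sum = 56
56 mod 10 = 6

Invalid (Luhn sum mod 10 = 6)


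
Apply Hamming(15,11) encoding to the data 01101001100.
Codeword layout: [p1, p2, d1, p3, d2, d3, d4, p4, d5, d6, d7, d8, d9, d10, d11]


Parity bits: p1=1, p2=1, p3=0, p4=1

110011011001100


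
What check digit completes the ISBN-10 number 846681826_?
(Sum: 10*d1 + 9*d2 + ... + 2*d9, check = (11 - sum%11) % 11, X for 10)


Weighted sum: 309
309 mod 11 = 1

Check digit: X


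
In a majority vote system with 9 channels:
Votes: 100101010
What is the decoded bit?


Ones: 4 out of 9
Threshold: 5

0 (4/9 voted 1)


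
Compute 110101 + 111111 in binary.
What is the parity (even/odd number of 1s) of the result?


110101 = 53
111111 = 63
Sum = 116 = 1110100
1s count = 4

even parity (4 ones in 1110100)


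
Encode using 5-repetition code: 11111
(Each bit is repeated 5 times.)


Each bit -> 5 copies

1111111111111111111111111


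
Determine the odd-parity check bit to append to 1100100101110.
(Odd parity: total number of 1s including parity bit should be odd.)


Number of 1s in data: 7
Parity bit: 0

0


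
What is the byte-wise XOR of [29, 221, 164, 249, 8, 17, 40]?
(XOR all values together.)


XOR chain: 29 ^ 221 ^ 164 ^ 249 ^ 8 ^ 17 ^ 40 = 172

172


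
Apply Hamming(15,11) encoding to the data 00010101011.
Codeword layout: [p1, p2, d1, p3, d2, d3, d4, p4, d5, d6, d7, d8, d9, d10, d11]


Parity bits: p1=0, p2=0, p3=0, p4=0

000000100101011


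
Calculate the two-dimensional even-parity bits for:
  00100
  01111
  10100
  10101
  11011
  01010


Row parities: 100100
Column parities: 11011

Row P: 100100, Col P: 11011, Corner: 0


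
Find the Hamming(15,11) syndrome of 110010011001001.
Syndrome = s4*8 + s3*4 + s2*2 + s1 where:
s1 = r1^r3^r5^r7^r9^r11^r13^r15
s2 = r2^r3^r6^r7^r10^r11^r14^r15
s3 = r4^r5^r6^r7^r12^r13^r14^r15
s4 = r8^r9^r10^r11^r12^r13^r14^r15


s1=0, s2=0, s3=1, s4=0

Syndrome = 4 (error at position 4)


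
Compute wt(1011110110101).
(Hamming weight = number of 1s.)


Counting 1s in 1011110110101

9


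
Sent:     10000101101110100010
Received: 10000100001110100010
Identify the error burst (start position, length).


XOR: 00000001100000000000

Burst at position 7, length 2


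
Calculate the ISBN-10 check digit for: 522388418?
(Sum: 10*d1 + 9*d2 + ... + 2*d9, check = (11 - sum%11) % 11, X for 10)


Weighted sum: 228
228 mod 11 = 8

Check digit: 3


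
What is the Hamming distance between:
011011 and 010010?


XOR: 001001
Count of 1s: 2

2


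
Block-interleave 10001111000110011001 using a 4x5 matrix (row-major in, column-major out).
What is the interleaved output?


Matrix:
  10001
  11100
  01100
  11001
Read columns: 11010111011000001001

11010111011000001001


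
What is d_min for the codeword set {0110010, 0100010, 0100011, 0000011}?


Comparing all pairs, minimum distance: 1
Can detect 0 errors, correct 0 errors

1


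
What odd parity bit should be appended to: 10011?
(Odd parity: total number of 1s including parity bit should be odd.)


Number of 1s in data: 3
Parity bit: 0

0


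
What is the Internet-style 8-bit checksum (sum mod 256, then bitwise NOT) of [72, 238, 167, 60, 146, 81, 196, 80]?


Sum = 1040 mod 256 = 16
Complement = 239

239


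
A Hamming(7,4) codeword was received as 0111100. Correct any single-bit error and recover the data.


Syndrome = 0: no error detected

Data: 1100 (no errors)


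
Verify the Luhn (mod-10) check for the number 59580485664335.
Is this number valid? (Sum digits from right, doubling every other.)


Luhn sum = 66
66 mod 10 = 6

Invalid (Luhn sum mod 10 = 6)


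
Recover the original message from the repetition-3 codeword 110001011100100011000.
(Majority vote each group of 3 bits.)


Groups: 110, 001, 011, 100, 100, 011, 000
Majority votes: 1010010

1010010


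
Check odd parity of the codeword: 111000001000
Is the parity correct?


Number of 1s: 4

No, parity error (4 ones)


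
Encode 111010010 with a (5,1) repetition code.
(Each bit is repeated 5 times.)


Each bit -> 5 copies

111111111111111000001111100000000001111100000


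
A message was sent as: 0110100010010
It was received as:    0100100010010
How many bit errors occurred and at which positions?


XOR: 0010000000000

1 error(s) at position(s): 2


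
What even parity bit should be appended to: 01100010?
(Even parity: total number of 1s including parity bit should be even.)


Number of 1s in data: 3
Parity bit: 1

1


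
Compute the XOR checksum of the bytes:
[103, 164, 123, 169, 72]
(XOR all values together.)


XOR chain: 103 ^ 164 ^ 123 ^ 169 ^ 72 = 89

89


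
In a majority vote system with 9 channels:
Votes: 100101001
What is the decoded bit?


Ones: 4 out of 9
Threshold: 5

0 (4/9 voted 1)


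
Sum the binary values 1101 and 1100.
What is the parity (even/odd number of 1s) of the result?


1101 = 13
1100 = 12
Sum = 25 = 11001
1s count = 3

odd parity (3 ones in 11001)


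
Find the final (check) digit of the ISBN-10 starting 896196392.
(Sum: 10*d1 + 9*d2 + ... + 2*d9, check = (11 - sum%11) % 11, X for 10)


Weighted sum: 343
343 mod 11 = 2

Check digit: 9


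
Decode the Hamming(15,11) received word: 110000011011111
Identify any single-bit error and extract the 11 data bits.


Syndrome = 9: error at position 9

Data: 00000011111 (corrected bit 9)


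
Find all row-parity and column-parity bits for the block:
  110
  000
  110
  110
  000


Row parities: 00000
Column parities: 110

Row P: 00000, Col P: 110, Corner: 0


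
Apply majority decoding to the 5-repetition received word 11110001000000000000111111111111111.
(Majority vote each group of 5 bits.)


Groups: 11110, 00100, 00000, 00000, 11111, 11111, 11111
Majority votes: 1000111

1000111


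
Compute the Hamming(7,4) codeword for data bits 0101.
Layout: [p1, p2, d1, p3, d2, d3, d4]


Parity bits: p1=0, p2=1, p3=0

0100101


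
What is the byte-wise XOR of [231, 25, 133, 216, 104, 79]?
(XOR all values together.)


XOR chain: 231 ^ 25 ^ 133 ^ 216 ^ 104 ^ 79 = 132

132


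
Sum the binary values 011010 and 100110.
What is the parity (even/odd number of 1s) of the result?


011010 = 26
100110 = 38
Sum = 64 = 1000000
1s count = 1

odd parity (1 ones in 1000000)


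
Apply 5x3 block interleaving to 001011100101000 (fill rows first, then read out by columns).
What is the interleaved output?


Matrix:
  001
  011
  100
  101
  000
Read columns: 001100100011010

001100100011010


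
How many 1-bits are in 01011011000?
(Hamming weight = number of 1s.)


Counting 1s in 01011011000

5


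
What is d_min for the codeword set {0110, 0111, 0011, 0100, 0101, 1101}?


Comparing all pairs, minimum distance: 1
Can detect 0 errors, correct 0 errors

1


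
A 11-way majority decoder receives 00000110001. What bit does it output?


Ones: 3 out of 11
Threshold: 6

0 (3/11 voted 1)


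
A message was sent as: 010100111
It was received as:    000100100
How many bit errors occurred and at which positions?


XOR: 010000011

3 error(s) at position(s): 1, 7, 8


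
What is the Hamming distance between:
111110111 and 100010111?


XOR: 011100000
Count of 1s: 3

3


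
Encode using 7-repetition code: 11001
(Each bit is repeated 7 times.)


Each bit -> 7 copies

11111111111111000000000000001111111


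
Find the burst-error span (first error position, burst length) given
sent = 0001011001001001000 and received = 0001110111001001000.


XOR: 0000101110000000000

Burst at position 4, length 5


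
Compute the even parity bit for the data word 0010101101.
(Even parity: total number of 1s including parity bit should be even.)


Number of 1s in data: 5
Parity bit: 1

1


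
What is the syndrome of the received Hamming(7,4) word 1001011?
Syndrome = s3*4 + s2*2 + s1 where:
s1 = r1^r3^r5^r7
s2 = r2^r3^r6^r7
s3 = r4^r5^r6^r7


s1=0, s2=0, s3=1

Syndrome = 4 (error at position 4)


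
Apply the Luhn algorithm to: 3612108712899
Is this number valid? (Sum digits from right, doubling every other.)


Luhn sum = 56
56 mod 10 = 6

Invalid (Luhn sum mod 10 = 6)


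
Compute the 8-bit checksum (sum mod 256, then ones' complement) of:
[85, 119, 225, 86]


Sum = 515 mod 256 = 3
Complement = 252

252


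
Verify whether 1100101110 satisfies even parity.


Number of 1s: 6

Yes, parity is correct (6 ones)


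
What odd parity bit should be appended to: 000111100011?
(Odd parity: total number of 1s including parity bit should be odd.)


Number of 1s in data: 6
Parity bit: 1

1


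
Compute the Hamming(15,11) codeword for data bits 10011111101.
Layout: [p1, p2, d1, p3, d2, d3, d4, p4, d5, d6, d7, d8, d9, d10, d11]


Parity bits: p1=0, p2=1, p3=0, p4=0

011000101111101


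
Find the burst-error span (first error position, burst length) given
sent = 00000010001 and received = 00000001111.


XOR: 00000011110

Burst at position 6, length 4


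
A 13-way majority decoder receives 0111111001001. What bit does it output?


Ones: 8 out of 13
Threshold: 7

1 (8/13 voted 1)


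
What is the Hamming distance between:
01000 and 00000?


XOR: 01000
Count of 1s: 1

1


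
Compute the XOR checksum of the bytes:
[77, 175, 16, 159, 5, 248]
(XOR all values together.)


XOR chain: 77 ^ 175 ^ 16 ^ 159 ^ 5 ^ 248 = 144

144


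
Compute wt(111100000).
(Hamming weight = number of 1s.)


Counting 1s in 111100000

4


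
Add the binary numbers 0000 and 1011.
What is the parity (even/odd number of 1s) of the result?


0000 = 0
1011 = 11
Sum = 11 = 1011
1s count = 3

odd parity (3 ones in 1011)


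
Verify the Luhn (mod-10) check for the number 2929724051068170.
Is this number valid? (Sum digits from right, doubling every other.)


Luhn sum = 62
62 mod 10 = 2

Invalid (Luhn sum mod 10 = 2)


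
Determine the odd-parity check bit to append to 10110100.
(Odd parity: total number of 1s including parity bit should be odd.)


Number of 1s in data: 4
Parity bit: 1

1


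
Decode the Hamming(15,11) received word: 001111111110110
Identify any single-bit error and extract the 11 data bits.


Syndrome = 0: no error detected

Data: 11111110110 (no errors)


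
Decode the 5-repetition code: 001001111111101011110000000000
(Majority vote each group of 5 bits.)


Groups: 00100, 11111, 11101, 01111, 00000, 00000
Majority votes: 011100

011100


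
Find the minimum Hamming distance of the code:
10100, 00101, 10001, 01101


Comparing all pairs, minimum distance: 1
Can detect 0 errors, correct 0 errors

1


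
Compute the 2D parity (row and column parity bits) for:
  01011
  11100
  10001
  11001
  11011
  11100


Row parities: 110101
Column parities: 11000

Row P: 110101, Col P: 11000, Corner: 0


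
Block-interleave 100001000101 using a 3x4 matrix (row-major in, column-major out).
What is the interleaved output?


Matrix:
  1000
  0100
  0101
Read columns: 100011000001

100011000001


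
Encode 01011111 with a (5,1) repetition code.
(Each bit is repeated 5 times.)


Each bit -> 5 copies

0000011111000001111111111111111111111111


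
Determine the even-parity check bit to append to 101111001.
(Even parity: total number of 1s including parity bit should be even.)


Number of 1s in data: 6
Parity bit: 0

0


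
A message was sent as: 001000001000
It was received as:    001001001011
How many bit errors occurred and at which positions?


XOR: 000001000011

3 error(s) at position(s): 5, 10, 11


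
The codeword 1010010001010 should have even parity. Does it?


Number of 1s: 5

No, parity error (5 ones)


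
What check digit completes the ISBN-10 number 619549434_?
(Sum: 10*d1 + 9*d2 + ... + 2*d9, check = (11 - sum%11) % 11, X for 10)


Weighted sum: 278
278 mod 11 = 3

Check digit: 8


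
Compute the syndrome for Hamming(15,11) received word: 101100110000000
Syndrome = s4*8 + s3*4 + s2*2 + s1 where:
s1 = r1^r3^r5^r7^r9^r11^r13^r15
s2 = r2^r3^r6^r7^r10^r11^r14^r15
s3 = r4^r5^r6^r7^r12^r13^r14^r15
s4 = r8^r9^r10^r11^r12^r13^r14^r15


s1=1, s2=0, s3=0, s4=1

Syndrome = 9 (error at position 9)


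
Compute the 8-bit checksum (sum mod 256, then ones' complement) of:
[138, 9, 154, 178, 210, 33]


Sum = 722 mod 256 = 210
Complement = 45

45


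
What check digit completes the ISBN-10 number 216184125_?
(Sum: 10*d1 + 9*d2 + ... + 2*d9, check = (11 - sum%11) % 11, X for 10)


Weighted sum: 172
172 mod 11 = 7

Check digit: 4


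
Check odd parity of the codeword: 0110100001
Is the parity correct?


Number of 1s: 4

No, parity error (4 ones)


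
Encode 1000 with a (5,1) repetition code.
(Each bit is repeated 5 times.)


Each bit -> 5 copies

11111000000000000000


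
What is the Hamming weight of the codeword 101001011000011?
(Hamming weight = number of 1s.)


Counting 1s in 101001011000011

7


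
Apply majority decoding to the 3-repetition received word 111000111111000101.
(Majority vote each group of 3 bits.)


Groups: 111, 000, 111, 111, 000, 101
Majority votes: 101101

101101


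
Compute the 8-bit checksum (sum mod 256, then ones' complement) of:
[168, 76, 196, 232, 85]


Sum = 757 mod 256 = 245
Complement = 10

10


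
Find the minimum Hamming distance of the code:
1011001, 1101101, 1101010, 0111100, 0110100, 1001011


Comparing all pairs, minimum distance: 1
Can detect 0 errors, correct 0 errors

1


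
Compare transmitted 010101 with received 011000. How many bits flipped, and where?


XOR: 001101

3 error(s) at position(s): 2, 3, 5


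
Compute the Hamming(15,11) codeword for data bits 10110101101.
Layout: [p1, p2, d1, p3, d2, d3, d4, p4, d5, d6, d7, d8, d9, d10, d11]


Parity bits: p1=0, p2=1, p3=1, p4=0

011101100101101


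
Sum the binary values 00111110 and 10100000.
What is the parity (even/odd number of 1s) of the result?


00111110 = 62
10100000 = 160
Sum = 222 = 11011110
1s count = 6

even parity (6 ones in 11011110)


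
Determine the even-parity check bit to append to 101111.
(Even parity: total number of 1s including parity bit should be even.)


Number of 1s in data: 5
Parity bit: 1

1


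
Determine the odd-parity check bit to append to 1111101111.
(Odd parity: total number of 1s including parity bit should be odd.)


Number of 1s in data: 9
Parity bit: 0

0


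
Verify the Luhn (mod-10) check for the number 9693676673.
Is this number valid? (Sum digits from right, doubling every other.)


Luhn sum = 54
54 mod 10 = 4

Invalid (Luhn sum mod 10 = 4)


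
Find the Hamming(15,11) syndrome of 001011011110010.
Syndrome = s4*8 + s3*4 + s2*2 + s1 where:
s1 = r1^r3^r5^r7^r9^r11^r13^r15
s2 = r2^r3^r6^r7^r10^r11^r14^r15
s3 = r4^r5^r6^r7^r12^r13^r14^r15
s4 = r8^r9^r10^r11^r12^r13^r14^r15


s1=0, s2=1, s3=1, s4=1

Syndrome = 14 (error at position 14)


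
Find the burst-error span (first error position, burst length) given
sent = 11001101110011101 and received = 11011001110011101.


XOR: 00010100000000000

Burst at position 3, length 3


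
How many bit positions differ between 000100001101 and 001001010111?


XOR: 001101011010
Count of 1s: 6

6


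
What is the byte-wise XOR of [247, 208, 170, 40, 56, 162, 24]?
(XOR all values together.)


XOR chain: 247 ^ 208 ^ 170 ^ 40 ^ 56 ^ 162 ^ 24 = 39

39


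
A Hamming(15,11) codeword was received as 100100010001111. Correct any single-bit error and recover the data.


Syndrome = 13: error at position 13

Data: 00000001011 (corrected bit 13)


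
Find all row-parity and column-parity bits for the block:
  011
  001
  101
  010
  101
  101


Row parities: 010100
Column parities: 101

Row P: 010100, Col P: 101, Corner: 0


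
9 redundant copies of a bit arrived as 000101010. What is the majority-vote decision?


Ones: 3 out of 9
Threshold: 5

0 (3/9 voted 1)


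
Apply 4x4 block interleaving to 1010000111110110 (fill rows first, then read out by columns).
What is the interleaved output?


Matrix:
  1010
  0001
  1111
  0110
Read columns: 1010001110110110

1010001110110110


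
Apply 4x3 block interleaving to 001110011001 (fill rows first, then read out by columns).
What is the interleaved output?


Matrix:
  001
  110
  011
  001
Read columns: 010001101011

010001101011


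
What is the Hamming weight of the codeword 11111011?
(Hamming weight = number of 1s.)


Counting 1s in 11111011

7


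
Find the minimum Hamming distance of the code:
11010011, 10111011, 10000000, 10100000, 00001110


Comparing all pairs, minimum distance: 1
Can detect 0 errors, correct 0 errors

1


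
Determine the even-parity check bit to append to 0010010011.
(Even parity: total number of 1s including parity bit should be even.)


Number of 1s in data: 4
Parity bit: 0

0


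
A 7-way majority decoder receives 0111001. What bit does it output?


Ones: 4 out of 7
Threshold: 4

1 (4/7 voted 1)


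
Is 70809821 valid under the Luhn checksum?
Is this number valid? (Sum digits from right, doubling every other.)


Luhn sum = 34
34 mod 10 = 4

Invalid (Luhn sum mod 10 = 4)


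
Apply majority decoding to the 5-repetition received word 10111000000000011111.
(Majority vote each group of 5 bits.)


Groups: 10111, 00000, 00000, 11111
Majority votes: 1001

1001


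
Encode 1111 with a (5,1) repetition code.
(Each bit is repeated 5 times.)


Each bit -> 5 copies

11111111111111111111


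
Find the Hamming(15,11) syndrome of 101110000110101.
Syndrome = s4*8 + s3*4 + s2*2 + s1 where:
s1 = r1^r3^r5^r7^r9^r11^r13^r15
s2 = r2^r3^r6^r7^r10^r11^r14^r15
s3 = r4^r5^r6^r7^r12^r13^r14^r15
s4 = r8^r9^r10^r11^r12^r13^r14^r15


s1=0, s2=0, s3=0, s4=0

Syndrome = 0 (no error)


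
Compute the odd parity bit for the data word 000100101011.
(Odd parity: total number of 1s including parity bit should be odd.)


Number of 1s in data: 5
Parity bit: 0

0


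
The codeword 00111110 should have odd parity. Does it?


Number of 1s: 5

Yes, parity is correct (5 ones)


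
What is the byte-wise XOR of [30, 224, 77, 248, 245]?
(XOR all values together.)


XOR chain: 30 ^ 224 ^ 77 ^ 248 ^ 245 = 190

190


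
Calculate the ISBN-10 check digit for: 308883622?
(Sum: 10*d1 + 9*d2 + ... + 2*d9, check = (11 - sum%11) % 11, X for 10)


Weighted sum: 247
247 mod 11 = 5

Check digit: 6


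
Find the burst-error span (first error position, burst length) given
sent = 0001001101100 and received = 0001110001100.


XOR: 0000111100000

Burst at position 4, length 4


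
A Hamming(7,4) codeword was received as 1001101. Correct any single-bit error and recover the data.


Syndrome = 7: error at position 7

Data: 0100 (corrected bit 7)


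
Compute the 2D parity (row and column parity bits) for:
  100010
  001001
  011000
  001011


Row parities: 0001
Column parities: 111000

Row P: 0001, Col P: 111000, Corner: 1


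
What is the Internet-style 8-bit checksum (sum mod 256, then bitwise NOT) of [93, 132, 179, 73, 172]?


Sum = 649 mod 256 = 137
Complement = 118

118


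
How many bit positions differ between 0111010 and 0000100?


XOR: 0111110
Count of 1s: 5

5


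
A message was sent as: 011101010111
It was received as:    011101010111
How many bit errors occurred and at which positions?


XOR: 000000000000

0 errors (received matches sent)


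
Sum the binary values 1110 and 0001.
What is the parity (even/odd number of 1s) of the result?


1110 = 14
0001 = 1
Sum = 15 = 1111
1s count = 4

even parity (4 ones in 1111)


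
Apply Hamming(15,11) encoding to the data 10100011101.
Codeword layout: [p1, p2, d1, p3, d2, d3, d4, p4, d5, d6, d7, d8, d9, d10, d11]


Parity bits: p1=0, p2=0, p3=0, p4=0

001001000011101


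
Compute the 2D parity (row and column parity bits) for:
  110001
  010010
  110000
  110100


Row parities: 1001
Column parities: 100111

Row P: 1001, Col P: 100111, Corner: 0


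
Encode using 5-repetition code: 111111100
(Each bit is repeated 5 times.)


Each bit -> 5 copies

111111111111111111111111111111111110000000000


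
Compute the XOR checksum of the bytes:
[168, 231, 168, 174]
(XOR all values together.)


XOR chain: 168 ^ 231 ^ 168 ^ 174 = 73

73


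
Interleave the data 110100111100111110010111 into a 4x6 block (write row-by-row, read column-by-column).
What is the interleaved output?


Matrix:
  110100
  111100
  111110
  010111
Read columns: 111011110110111100110001

111011110110111100110001


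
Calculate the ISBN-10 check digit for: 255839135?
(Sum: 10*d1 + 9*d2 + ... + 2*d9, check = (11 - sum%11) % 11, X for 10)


Weighted sum: 247
247 mod 11 = 5

Check digit: 6


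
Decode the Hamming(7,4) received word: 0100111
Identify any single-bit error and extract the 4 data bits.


Syndrome = 6: error at position 6

Data: 0101 (corrected bit 6)


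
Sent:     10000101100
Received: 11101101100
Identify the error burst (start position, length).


XOR: 01101000000

Burst at position 1, length 4


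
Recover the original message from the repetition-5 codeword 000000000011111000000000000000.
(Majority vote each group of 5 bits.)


Groups: 00000, 00000, 11111, 00000, 00000, 00000
Majority votes: 001000

001000


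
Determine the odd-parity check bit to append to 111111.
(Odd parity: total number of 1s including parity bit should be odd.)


Number of 1s in data: 6
Parity bit: 1

1


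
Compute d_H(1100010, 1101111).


XOR: 0001101
Count of 1s: 3

3


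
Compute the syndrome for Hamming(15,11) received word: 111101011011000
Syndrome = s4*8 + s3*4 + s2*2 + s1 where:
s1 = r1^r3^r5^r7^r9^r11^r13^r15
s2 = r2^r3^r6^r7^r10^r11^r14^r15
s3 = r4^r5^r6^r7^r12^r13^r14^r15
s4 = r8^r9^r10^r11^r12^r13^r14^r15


s1=0, s2=0, s3=1, s4=0

Syndrome = 4 (error at position 4)


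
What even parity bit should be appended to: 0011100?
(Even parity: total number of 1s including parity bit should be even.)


Number of 1s in data: 3
Parity bit: 1

1


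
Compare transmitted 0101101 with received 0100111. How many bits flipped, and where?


XOR: 0001010

2 error(s) at position(s): 3, 5


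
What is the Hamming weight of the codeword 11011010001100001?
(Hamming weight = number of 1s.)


Counting 1s in 11011010001100001

8


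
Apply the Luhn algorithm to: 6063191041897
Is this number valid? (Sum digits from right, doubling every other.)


Luhn sum = 59
59 mod 10 = 9

Invalid (Luhn sum mod 10 = 9)


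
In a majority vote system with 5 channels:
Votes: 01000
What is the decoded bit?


Ones: 1 out of 5
Threshold: 3

0 (1/5 voted 1)


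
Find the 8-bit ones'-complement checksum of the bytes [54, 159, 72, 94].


Sum = 379 mod 256 = 123
Complement = 132

132


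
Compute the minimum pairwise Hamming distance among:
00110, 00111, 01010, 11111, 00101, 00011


Comparing all pairs, minimum distance: 1
Can detect 0 errors, correct 0 errors

1


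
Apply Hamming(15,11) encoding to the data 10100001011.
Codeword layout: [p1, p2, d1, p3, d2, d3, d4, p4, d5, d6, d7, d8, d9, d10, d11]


Parity bits: p1=0, p2=0, p3=0, p4=1

001001010001011


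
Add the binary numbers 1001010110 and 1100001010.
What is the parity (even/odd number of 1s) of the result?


1001010110 = 598
1100001010 = 778
Sum = 1376 = 10101100000
1s count = 4

even parity (4 ones in 10101100000)


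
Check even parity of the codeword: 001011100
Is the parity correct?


Number of 1s: 4

Yes, parity is correct (4 ones)


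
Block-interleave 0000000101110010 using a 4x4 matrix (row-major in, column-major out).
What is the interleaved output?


Matrix:
  0000
  0001
  0111
  0010
Read columns: 0000001000110110

0000001000110110


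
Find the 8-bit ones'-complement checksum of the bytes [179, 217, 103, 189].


Sum = 688 mod 256 = 176
Complement = 79

79


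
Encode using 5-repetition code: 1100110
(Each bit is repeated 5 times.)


Each bit -> 5 copies

11111111110000000000111111111100000


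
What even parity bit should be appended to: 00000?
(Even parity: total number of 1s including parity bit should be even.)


Number of 1s in data: 0
Parity bit: 0

0


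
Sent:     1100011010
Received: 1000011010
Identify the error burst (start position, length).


XOR: 0100000000

Burst at position 1, length 1


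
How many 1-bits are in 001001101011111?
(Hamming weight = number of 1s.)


Counting 1s in 001001101011111

9


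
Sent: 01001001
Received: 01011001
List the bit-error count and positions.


XOR: 00010000

1 error(s) at position(s): 3


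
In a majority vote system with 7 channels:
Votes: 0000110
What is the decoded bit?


Ones: 2 out of 7
Threshold: 4

0 (2/7 voted 1)


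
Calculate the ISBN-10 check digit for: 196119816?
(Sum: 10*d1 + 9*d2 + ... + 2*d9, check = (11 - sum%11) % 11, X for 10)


Weighted sum: 244
244 mod 11 = 2

Check digit: 9


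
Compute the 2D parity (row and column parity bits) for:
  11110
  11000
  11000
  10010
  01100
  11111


Row parities: 000001
Column parities: 11111

Row P: 000001, Col P: 11111, Corner: 1


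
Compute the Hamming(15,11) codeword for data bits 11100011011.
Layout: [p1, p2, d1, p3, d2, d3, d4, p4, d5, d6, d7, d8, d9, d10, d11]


Parity bits: p1=0, p2=1, p3=1, p4=0

011111000011011


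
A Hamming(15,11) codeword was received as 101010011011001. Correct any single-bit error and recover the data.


Syndrome = 14: error at position 14

Data: 11001011011 (corrected bit 14)


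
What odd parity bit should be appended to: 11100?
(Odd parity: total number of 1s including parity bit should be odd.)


Number of 1s in data: 3
Parity bit: 0

0


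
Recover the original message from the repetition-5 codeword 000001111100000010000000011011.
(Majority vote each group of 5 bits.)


Groups: 00000, 11111, 00000, 01000, 00000, 11011
Majority votes: 010001

010001


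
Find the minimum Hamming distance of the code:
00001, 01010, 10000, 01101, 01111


Comparing all pairs, minimum distance: 1
Can detect 0 errors, correct 0 errors

1


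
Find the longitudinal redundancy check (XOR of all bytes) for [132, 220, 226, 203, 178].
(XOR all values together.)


XOR chain: 132 ^ 220 ^ 226 ^ 203 ^ 178 = 195

195


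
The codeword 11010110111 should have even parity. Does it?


Number of 1s: 8

Yes, parity is correct (8 ones)


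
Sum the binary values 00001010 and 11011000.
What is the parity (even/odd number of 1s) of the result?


00001010 = 10
11011000 = 216
Sum = 226 = 11100010
1s count = 4

even parity (4 ones in 11100010)


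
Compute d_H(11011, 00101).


XOR: 11110
Count of 1s: 4

4


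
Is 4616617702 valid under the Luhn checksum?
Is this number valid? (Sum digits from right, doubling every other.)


Luhn sum = 40
40 mod 10 = 0

Valid (Luhn sum mod 10 = 0)


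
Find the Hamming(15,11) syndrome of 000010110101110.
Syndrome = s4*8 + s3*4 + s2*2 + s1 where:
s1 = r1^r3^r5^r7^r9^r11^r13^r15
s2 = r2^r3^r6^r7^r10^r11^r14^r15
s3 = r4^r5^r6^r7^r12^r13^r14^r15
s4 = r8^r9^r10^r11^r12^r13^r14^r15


s1=1, s2=1, s3=1, s4=1

Syndrome = 15 (error at position 15)


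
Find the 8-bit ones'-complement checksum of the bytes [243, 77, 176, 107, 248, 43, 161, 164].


Sum = 1219 mod 256 = 195
Complement = 60

60


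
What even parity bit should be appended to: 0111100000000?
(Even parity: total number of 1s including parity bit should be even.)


Number of 1s in data: 4
Parity bit: 0

0


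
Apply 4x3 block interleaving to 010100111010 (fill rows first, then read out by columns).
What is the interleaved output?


Matrix:
  010
  100
  111
  010
Read columns: 011010110010

011010110010


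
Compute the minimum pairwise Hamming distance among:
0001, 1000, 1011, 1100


Comparing all pairs, minimum distance: 1
Can detect 0 errors, correct 0 errors

1


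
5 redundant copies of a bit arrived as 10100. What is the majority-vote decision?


Ones: 2 out of 5
Threshold: 3

0 (2/5 voted 1)


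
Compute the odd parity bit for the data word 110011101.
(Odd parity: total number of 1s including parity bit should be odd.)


Number of 1s in data: 6
Parity bit: 1

1


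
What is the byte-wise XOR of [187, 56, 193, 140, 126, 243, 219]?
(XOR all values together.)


XOR chain: 187 ^ 56 ^ 193 ^ 140 ^ 126 ^ 243 ^ 219 = 152

152


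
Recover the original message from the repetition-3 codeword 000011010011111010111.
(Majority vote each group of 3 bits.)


Groups: 000, 011, 010, 011, 111, 010, 111
Majority votes: 0101101

0101101


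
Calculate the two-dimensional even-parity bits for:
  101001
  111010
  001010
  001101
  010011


Row parities: 10011
Column parities: 000111

Row P: 10011, Col P: 000111, Corner: 1


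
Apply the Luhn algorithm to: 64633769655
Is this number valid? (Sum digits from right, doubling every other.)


Luhn sum = 61
61 mod 10 = 1

Invalid (Luhn sum mod 10 = 1)


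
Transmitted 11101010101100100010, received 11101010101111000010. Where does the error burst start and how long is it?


XOR: 00000000000011100000

Burst at position 12, length 3


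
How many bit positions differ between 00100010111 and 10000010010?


XOR: 10100000101
Count of 1s: 4

4


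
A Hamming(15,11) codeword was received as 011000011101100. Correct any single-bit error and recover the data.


Syndrome = 11: error at position 11

Data: 10001111100 (corrected bit 11)


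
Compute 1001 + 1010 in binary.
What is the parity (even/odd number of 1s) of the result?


1001 = 9
1010 = 10
Sum = 19 = 10011
1s count = 3

odd parity (3 ones in 10011)


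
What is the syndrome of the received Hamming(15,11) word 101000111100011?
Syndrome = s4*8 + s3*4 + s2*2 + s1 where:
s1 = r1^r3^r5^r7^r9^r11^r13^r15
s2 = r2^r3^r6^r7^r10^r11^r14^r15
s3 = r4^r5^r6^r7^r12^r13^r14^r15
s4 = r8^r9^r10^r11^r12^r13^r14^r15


s1=1, s2=1, s3=1, s4=1

Syndrome = 15 (error at position 15)


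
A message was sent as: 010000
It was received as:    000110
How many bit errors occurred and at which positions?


XOR: 010110

3 error(s) at position(s): 1, 3, 4


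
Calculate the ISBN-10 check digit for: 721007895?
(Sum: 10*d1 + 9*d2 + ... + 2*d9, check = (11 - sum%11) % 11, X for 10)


Weighted sum: 200
200 mod 11 = 2

Check digit: 9


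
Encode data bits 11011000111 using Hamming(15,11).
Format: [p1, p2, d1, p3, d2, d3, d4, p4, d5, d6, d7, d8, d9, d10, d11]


Parity bits: p1=0, p2=0, p3=1, p4=0

001110101000111


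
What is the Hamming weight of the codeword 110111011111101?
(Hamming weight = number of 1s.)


Counting 1s in 110111011111101

12


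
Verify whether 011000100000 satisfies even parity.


Number of 1s: 3

No, parity error (3 ones)


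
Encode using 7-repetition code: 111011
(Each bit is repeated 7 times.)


Each bit -> 7 copies

111111111111111111111000000011111111111111


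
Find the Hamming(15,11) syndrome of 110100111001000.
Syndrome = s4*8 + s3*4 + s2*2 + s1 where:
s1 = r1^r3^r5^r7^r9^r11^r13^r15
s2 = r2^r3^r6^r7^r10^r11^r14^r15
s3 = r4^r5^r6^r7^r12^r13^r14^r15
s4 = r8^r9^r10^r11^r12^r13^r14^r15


s1=1, s2=0, s3=1, s4=1

Syndrome = 13 (error at position 13)


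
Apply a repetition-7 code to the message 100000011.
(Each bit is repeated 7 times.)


Each bit -> 7 copies

111111100000000000000000000000000000000000000000011111111111111


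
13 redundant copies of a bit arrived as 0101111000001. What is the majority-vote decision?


Ones: 6 out of 13
Threshold: 7

0 (6/13 voted 1)


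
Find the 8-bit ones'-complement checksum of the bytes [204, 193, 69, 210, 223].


Sum = 899 mod 256 = 131
Complement = 124

124


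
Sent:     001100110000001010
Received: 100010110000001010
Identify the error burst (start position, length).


XOR: 101110000000000000

Burst at position 0, length 5


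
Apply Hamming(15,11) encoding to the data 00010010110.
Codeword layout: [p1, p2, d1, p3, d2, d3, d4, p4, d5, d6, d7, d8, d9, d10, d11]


Parity bits: p1=1, p2=1, p3=1, p4=1

110100110010110


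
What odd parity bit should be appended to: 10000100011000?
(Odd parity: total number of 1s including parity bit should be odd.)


Number of 1s in data: 4
Parity bit: 1

1


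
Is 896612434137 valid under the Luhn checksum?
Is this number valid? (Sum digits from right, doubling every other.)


Luhn sum = 62
62 mod 10 = 2

Invalid (Luhn sum mod 10 = 2)


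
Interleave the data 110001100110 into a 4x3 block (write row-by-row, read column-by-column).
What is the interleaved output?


Matrix:
  110
  001
  100
  110
Read columns: 101110010100

101110010100


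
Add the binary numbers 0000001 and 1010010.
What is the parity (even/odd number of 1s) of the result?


0000001 = 1
1010010 = 82
Sum = 83 = 1010011
1s count = 4

even parity (4 ones in 1010011)


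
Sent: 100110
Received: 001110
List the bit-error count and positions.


XOR: 101000

2 error(s) at position(s): 0, 2


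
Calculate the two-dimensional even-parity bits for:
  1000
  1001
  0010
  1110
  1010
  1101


Row parities: 101101
Column parities: 1010

Row P: 101101, Col P: 1010, Corner: 0


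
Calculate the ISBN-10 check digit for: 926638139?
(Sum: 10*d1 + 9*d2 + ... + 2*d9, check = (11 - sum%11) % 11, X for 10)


Weighted sum: 287
287 mod 11 = 1

Check digit: X


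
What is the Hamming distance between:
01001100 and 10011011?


XOR: 11010111
Count of 1s: 6

6


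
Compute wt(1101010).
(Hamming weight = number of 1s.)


Counting 1s in 1101010

4


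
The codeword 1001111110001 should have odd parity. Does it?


Number of 1s: 8

No, parity error (8 ones)


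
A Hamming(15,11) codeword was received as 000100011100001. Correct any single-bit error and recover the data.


Syndrome = 0: no error detected

Data: 00001100001 (no errors)


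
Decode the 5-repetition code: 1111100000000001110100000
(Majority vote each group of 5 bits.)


Groups: 11111, 00000, 00000, 11101, 00000
Majority votes: 10010

10010


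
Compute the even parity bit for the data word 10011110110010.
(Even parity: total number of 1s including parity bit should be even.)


Number of 1s in data: 8
Parity bit: 0

0


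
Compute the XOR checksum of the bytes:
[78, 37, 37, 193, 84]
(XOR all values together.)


XOR chain: 78 ^ 37 ^ 37 ^ 193 ^ 84 = 219

219


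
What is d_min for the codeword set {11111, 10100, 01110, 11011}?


Comparing all pairs, minimum distance: 1
Can detect 0 errors, correct 0 errors

1


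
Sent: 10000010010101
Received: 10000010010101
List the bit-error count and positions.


XOR: 00000000000000

0 errors (received matches sent)


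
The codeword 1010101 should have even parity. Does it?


Number of 1s: 4

Yes, parity is correct (4 ones)


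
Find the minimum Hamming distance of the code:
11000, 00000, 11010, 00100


Comparing all pairs, minimum distance: 1
Can detect 0 errors, correct 0 errors

1


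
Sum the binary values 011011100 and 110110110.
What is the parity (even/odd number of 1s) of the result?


011011100 = 220
110110110 = 438
Sum = 658 = 1010010010
1s count = 4

even parity (4 ones in 1010010010)


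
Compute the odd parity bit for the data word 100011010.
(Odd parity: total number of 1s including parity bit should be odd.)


Number of 1s in data: 4
Parity bit: 1

1


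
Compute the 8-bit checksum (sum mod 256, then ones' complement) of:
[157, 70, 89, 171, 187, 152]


Sum = 826 mod 256 = 58
Complement = 197

197


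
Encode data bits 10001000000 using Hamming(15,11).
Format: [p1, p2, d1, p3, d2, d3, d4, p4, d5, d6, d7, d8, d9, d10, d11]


Parity bits: p1=0, p2=1, p3=0, p4=1

011000011000000


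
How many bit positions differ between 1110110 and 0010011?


XOR: 1100101
Count of 1s: 4

4


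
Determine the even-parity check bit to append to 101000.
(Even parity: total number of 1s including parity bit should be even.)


Number of 1s in data: 2
Parity bit: 0

0


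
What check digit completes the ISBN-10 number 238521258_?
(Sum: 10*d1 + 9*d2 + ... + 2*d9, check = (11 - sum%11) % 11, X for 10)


Weighted sum: 202
202 mod 11 = 4

Check digit: 7


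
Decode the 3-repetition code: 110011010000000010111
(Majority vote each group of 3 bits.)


Groups: 110, 011, 010, 000, 000, 010, 111
Majority votes: 1100001

1100001


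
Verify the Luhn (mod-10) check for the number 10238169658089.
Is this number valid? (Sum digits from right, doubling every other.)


Luhn sum = 60
60 mod 10 = 0

Valid (Luhn sum mod 10 = 0)
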